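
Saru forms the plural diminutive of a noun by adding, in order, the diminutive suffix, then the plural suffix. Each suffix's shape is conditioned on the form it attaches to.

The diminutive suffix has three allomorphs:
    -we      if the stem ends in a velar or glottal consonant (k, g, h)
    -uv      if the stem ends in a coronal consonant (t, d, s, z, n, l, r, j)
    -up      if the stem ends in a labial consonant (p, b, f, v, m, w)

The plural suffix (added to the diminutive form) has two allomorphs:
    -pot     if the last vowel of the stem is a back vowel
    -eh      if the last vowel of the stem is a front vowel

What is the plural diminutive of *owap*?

owapuppot

*owap*: final consonant = /p/, labial → -up → *owapup*.
The diminutive form *owapup* — last vowel /u/ (a back vowel) → -pot → *owapuppot*.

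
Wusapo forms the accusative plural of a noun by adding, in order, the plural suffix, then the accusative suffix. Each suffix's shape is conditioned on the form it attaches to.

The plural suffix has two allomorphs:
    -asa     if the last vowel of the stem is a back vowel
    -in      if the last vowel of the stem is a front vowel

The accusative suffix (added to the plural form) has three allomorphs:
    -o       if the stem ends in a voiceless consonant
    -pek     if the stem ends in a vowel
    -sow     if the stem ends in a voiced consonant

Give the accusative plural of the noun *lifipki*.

The last vowel of *lifipki* is /i/, which is a front vowel, so the plural suffix is -in, giving *lifipkiin*.
The plural form *lifipkiin* — final sound /n/ (a voiced consonant) → -sow → *lifipkiinsow*.

lifipkiinsow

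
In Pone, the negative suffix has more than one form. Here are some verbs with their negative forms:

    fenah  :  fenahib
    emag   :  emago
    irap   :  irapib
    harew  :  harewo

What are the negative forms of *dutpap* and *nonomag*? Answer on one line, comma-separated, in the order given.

The pattern is voicing of the final consonant: -ib when the stem ends in a voiceless consonant (*fenah*, *irap*); -o when the stem ends in a voiced consonant (*emag*, *harew*).
*dutpap* — final consonant /p/ (voiceless) → -ib → *dutpapib*.
The final consonant of *nonomag* is /g/, which is voiced, so the suffix is -o, giving *nonomago*.

dutpapib, nonomago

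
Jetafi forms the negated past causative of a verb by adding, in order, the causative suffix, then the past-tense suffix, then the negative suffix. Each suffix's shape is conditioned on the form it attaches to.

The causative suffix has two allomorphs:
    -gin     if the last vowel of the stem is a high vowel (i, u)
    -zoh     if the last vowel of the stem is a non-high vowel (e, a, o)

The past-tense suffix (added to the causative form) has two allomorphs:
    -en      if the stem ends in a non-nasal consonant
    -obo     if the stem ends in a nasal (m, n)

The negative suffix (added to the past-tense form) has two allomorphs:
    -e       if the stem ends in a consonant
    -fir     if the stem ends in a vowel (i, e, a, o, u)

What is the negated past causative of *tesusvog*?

tesusvogzohene

The last vowel of *tesusvog* is /o/, which is a non-high vowel, so the causative suffix is -zoh, giving *tesusvogzoh*.
The final consonant of the causative form *tesusvogzoh* is /h/, which is non-nasal, so the past-tense suffix is -en, giving *tesusvogzohen*.
The past-tense form *tesusvogzohen* — final sound /n/ (a consonant) → -e → *tesusvogzohene*.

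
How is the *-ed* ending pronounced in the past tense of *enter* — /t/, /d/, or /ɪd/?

/d/

The stem *enter* ends in a voiced sound other than /d/.
The -ed suffix is realized as /ɪd/ after /t, d/; as /t/ after other voiceless consonants; and as /d/ after other voiced sounds.
So -ed on *enter* is pronounced /d/.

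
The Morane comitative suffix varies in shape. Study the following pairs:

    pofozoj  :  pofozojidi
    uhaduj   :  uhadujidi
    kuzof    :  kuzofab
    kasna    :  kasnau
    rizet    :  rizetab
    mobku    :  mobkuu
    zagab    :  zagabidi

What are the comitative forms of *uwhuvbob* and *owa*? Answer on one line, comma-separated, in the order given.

The alternation tracks the final sound of the stem — -ab when the stem ends in a voiceless consonant (*kuzof*, *rizet*); -idi when the stem ends in a voiced consonant (*pofozoj*, *uhaduj*, *zagab*); -u when the stem ends in a vowel (*kasna*, *mobku*).
The final sound of *uwhuvbob* is /b/, which is a voiced consonant, so the suffix is -idi, giving *uwhuvbobidi*.
*owa* — final sound /a/ (a vowel) → -u → *owau*.

uwhuvbobidi, owau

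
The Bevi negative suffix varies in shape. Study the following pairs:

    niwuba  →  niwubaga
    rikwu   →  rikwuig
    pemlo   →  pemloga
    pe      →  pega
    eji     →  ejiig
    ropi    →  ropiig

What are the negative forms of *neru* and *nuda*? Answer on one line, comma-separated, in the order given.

neruig, nudaga

The pattern is height harmony: -ig when the last vowel of the stem is a high vowel (*rikwu*, *eji*, *ropi*); -ga when the last vowel of the stem is a non-high vowel (*niwuba*, *pemlo*, *pe*).
*neru* — last vowel /u/ (a high vowel) → -ig → *neruig*.
*nuda*: last vowel = /a/, a non-high vowel → -ga → *nudaga*.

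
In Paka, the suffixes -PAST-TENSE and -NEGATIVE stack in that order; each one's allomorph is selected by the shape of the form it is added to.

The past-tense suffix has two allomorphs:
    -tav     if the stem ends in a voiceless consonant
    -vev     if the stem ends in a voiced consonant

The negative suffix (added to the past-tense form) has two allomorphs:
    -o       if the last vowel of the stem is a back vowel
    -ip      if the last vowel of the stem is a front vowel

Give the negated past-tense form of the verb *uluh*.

*uluh*: final consonant = /h/, voiceless → -tav → *uluhtav*.
The last vowel of the past-tense form *uluhtav* is /a/, which is a back vowel, so the negative suffix is -o, giving *uluhtavo*.

uluhtavo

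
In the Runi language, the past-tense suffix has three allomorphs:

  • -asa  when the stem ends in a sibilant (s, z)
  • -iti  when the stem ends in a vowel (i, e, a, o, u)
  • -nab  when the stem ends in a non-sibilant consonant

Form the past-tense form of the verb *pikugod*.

Since the final sound of *pikugod* is /d/ (a non-sibilant consonant), it takes -nab, giving *pikugodnab*.

pikugodnab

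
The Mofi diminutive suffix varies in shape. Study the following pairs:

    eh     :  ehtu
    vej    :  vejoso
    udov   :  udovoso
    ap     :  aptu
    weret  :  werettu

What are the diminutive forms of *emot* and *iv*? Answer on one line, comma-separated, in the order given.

emottu, ivoso

The pattern is voicing of the final consonant: -tu when the stem ends in a voiceless consonant (*eh*, *ap*, *weret*); -oso when the stem ends in a voiced consonant (*vej*, *udov*).
The final consonant of *emot* is /t/, which is voiceless, so the suffix is -tu, giving *emottu*.
The final consonant of *iv* is /v/, which is voiced, so the suffix is -oso, giving *ivoso*.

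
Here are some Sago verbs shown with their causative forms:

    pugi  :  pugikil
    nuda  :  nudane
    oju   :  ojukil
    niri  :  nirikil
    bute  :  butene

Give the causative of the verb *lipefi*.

The pattern is height harmony: -kil when the last vowel of the stem is a high vowel (*pugi*, *oju*, *niri*); -ne when the last vowel of the stem is a non-high vowel (*nuda*, *bute*).
Since the last vowel of *lipefi* is /i/ (a high vowel), it takes -kil, giving *lipefikil*.

lipefikil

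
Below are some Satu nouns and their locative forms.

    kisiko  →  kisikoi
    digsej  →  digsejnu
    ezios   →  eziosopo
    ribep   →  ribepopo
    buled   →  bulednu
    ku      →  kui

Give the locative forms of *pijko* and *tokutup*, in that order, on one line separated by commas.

pijkoi, tokutupopo

The pattern is voicing of the final sound: -opo when the stem ends in a voiceless consonant (*ezios*, *ribep*); -nu when the stem ends in a voiced consonant (*digsej*, *buled*); -i when the stem ends in a vowel (*kisiko*, *ku*).
Since the final sound of *pijko* is /o/ (a vowel), it takes -i, giving *pijkoi*.
*tokutup*: final sound = /p/, a voiceless consonant → -opo → *tokutupopo*.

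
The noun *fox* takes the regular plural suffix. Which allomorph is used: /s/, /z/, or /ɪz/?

The stem *fox* ends in a sibilant (/s, z, ʃ, ʒ, tʃ, dʒ/).
The plural suffix surfaces as /ɪz/ after sibilants, /s/ after other voiceless consonants, and /z/ after other voiced sounds.
So the plural -s on *fox* is pronounced /ɪz/.

/ɪz/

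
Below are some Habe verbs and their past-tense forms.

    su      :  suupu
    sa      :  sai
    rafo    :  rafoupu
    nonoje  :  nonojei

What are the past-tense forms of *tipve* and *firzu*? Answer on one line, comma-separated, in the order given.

tipvei, firzuupu

The alternation tracks the last vowel of the stem — -upu when the last vowel of the stem is a rounded vowel (*su*, *rafo*); -i when the last vowel of the stem is an unrounded vowel (*sa*, *nonoje*).
Since the last vowel of *tipve* is /e/ (an unrounded vowel), it takes -i, giving *tipvei*.
*firzu*: last vowel = /u/, a rounded vowel → -upu → *firzuupu*.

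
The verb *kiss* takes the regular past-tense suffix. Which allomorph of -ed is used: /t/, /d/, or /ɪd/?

/t/

The stem *kiss* ends in a voiceless consonant other than /t/.
The -ed suffix is realized as /ɪd/ after /t, d/; as /t/ after other voiceless consonants; and as /d/ after other voiced sounds.
So -ed on *kiss* is pronounced /t/.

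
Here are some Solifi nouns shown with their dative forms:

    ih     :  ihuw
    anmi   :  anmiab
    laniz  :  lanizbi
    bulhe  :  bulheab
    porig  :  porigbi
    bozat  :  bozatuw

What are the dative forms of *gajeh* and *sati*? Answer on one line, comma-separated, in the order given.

The alternation tracks the final sound of the stem — -uw when the stem ends in a voiceless consonant (*ih*, *bozat*); -bi when the stem ends in a voiced consonant (*laniz*, *porig*); -ab when the stem ends in a vowel (*anmi*, *bulhe*).
*gajeh* — final sound /h/ (a voiceless consonant) → -uw → *gajehuw*.
Since the final sound of *sati* is /i/ (a vowel), it takes -ab, giving *satiab*.

gajehuw, satiab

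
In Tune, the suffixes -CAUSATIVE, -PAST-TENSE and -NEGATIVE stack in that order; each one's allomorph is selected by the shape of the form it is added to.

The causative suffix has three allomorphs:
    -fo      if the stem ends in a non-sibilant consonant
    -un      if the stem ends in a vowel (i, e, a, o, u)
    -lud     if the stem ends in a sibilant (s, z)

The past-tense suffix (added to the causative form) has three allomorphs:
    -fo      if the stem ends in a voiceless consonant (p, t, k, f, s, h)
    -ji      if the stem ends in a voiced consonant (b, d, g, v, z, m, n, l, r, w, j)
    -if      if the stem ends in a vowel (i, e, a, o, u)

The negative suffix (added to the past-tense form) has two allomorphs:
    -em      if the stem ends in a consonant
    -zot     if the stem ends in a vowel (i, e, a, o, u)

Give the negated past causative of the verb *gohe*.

*gohe*: final sound = /e/, a vowel → -un → *goheun*.
Since the final sound of the causative form *goheun* is /n/ (a voiced consonant), it takes -ji, giving *goheunji*.
The past-tense form *goheunji* — final sound /i/ (a vowel) → -zot → *goheunjizot*.

goheunjizot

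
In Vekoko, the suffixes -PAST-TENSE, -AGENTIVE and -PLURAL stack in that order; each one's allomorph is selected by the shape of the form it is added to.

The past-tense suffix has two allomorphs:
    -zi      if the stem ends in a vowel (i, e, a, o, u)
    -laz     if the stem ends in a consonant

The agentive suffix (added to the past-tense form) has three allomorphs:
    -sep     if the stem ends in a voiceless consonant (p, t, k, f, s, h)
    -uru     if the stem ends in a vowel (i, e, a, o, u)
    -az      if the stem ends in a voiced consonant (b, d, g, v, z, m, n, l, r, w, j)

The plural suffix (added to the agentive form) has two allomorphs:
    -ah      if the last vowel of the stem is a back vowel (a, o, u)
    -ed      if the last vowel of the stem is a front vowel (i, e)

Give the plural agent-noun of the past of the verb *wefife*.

The final sound of *wefife* is /e/, which is a vowel, so the past-tense suffix is -zi, giving *wefifezi*.
The final sound of the past-tense form *wefifezi* is /i/, which is a vowel, so the agentive suffix is -uru, giving *wefifeziuru*.
The last vowel of the agentive form *wefifeziuru* is /u/, which is a back vowel, so the plural suffix is -ah, giving *wefifeziuruah*.

wefifeziuruah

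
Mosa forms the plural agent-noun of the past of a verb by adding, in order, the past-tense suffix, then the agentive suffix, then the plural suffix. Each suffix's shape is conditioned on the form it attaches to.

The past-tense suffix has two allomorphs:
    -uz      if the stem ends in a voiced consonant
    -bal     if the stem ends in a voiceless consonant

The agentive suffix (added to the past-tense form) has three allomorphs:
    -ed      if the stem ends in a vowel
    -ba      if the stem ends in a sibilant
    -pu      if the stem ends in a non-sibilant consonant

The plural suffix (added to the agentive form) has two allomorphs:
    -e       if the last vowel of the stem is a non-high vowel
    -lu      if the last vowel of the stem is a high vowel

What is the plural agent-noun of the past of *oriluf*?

orilufbalpulu

*oriluf*: final consonant = /f/, voiceless → -bal → *orilufbal*.
The past-tense form *orilufbal*: final sound = /l/, a non-sibilant consonant → -pu → *orilufbalpu*.
The last vowel of the agentive form *orilufbalpu* is /u/, which is a high vowel, so the plural suffix is -lu, giving *orilufbalpulu*.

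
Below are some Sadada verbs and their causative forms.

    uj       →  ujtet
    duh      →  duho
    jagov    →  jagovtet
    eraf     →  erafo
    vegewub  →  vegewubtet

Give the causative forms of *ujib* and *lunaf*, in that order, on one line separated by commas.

ujibtet, lunafo

The suffix is conditioned by the final consonant: -o when the stem ends in a voiceless consonant (*duh*, *eraf*); -tet when the stem ends in a voiced consonant (*uj*, *jagov*, *vegewub*).
*ujib*: final consonant = /b/, voiced → -tet → *ujibtet*.
*lunaf* — final consonant /f/ (voiceless) → -o → *lunafo*.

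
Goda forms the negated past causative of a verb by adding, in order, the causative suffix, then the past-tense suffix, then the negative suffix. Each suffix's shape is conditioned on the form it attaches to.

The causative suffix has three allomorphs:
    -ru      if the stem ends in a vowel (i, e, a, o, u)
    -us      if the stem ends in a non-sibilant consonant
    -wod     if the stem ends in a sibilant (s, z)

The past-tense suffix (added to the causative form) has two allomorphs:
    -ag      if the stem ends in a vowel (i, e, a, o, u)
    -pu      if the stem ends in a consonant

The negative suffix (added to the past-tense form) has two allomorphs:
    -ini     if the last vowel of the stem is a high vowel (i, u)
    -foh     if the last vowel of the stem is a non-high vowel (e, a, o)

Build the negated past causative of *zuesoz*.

Since the final sound of *zuesoz* is /z/ (a sibilant), it takes -wod, giving *zuesozwod*.
Since the final sound of the causative form *zuesozwod* is /d/ (a consonant), it takes -pu, giving *zuesozwodpu*.
The last vowel of the past-tense form *zuesozwodpu* is /u/, which is a high vowel, so the negative suffix is -ini, giving *zuesozwodpuini*.

zuesozwodpuini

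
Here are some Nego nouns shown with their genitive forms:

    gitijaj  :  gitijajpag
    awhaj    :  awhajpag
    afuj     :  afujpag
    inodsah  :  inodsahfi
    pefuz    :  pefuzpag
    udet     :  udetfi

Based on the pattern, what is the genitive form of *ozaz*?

The pattern is voicing of the final consonant: -fi when the stem ends in a voiceless consonant (*inodsah*, *udet*); -pag when the stem ends in a voiced consonant (*gitijaj*, *awhaj*, *afuj*, *pefuz*).
*ozaz* — final consonant /z/ (voiced) → -pag → *ozazpag*.

ozazpag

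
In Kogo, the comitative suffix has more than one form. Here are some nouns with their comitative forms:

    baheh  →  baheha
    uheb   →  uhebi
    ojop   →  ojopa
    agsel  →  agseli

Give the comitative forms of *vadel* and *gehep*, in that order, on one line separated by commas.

vadeli, gehepa

The suffix is conditioned by the final consonant: -a when the stem ends in a voiceless consonant (*baheh*, *ojop*); -i when the stem ends in a voiced consonant (*uheb*, *agsel*).
*vadel*: final consonant = /l/, voiced → -i → *vadeli*.
Since the final consonant of *gehep* is /p/ (voiceless), it takes -a, giving *gehepa*.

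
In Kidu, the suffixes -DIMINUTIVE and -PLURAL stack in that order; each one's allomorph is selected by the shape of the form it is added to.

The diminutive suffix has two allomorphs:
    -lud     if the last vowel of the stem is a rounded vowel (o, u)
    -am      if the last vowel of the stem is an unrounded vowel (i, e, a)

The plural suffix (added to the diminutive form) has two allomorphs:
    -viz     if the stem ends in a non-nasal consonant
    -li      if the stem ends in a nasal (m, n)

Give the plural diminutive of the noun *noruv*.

noruvludviz

*noruv* — last vowel /u/ (a rounded vowel) → -lud → *noruvlud*.
Since the final consonant of the diminutive form *noruvlud* is /d/ (non-nasal), it takes -viz, giving *noruvludviz*.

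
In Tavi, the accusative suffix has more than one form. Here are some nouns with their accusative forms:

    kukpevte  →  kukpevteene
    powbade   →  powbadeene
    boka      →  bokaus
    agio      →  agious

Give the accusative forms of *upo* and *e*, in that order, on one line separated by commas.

The suffix is conditioned by the last vowel: -ene when the last vowel of the stem is a front vowel (*kukpevte*, *powbade*); -us when the last vowel of the stem is a back vowel (*boka*, *agio*).
Since the last vowel of *upo* is /o/ (a back vowel), it takes -us, giving *upous*.
The last vowel of *e* is /e/, which is a front vowel, so the suffix is -ene, giving *eene*.

upous, eene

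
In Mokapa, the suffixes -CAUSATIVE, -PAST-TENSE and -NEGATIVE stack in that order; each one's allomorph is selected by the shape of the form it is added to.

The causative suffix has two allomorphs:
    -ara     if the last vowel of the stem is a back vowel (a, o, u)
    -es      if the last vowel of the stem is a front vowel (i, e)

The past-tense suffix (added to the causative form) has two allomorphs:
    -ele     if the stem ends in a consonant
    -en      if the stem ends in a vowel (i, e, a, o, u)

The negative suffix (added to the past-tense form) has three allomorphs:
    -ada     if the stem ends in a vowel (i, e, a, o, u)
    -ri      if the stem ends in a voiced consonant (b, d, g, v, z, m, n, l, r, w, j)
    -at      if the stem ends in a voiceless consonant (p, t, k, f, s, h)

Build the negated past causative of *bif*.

The last vowel of *bif* is /i/, which is a front vowel, so the causative suffix is -es, giving *bifes*.
The causative form *bifes*: final sound = /s/, a consonant → -ele → *bifesele*.
Since the final sound of the past-tense form *bifesele* is /e/ (a vowel), it takes -ada, giving *bifeseleada*.

bifeseleada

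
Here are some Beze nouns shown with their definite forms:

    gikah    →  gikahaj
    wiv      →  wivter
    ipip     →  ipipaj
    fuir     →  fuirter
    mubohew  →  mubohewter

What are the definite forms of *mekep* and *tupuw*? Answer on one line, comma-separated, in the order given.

The pattern is voicing of the final consonant: -aj when the stem ends in a voiceless consonant (*gikah*, *ipip*); -ter when the stem ends in a voiced consonant (*wiv*, *fuir*, *mubohew*).
The final consonant of *mekep* is /p/, which is voiceless, so the suffix is -aj, giving *mekepaj*.
The final consonant of *tupuw* is /w/, which is voiced, so the suffix is -ter, giving *tupuwter*.

mekepaj, tupuwter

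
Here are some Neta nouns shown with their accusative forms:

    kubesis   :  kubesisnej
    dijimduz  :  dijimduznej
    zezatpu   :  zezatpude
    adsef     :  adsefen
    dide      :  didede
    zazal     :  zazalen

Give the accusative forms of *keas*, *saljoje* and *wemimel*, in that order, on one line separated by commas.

keasnej, saljojede, wemimelen

The alternation tracks the final sound of the stem — -nej when the stem ends in a sibilant (*kubesis*, *dijimduz*); -en when the stem ends in a non-sibilant consonant (*adsef*, *zazal*); -de when the stem ends in a vowel (*zezatpu*, *dide*).
The final sound of *keas* is /s/, which is a sibilant, so the suffix is -nej, giving *keasnej*.
Since the final sound of *saljoje* is /e/ (a vowel), it takes -de, giving *saljojede*.
The final sound of *wemimel* is /l/, which is a non-sibilant consonant, so the suffix is -en, giving *wemimelen*.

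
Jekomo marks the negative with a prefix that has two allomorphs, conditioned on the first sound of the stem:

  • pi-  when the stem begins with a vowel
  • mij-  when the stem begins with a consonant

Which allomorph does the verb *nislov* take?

Since the first sound of *nislov* is /n/ (a consonant), it takes mij-.

mij-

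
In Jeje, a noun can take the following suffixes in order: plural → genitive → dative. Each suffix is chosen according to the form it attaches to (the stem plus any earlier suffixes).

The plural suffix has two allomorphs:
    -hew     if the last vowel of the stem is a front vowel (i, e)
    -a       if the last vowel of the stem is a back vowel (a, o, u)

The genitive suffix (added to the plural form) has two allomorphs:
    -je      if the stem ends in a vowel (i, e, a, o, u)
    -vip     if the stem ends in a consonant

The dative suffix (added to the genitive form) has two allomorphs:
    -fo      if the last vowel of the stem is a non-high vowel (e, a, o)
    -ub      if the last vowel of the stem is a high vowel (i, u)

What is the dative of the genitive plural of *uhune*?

Since the last vowel of *uhune* is /e/ (a front vowel), it takes -hew, giving *uhunehew*.
The plural form *uhunehew* — final sound /w/ (a consonant) → -vip → *uhunehewvip*.
The last vowel of the genitive form *uhunehewvip* is /i/, which is a high vowel, so the dative suffix is -ub, giving *uhunehewvipub*.

uhunehewvipub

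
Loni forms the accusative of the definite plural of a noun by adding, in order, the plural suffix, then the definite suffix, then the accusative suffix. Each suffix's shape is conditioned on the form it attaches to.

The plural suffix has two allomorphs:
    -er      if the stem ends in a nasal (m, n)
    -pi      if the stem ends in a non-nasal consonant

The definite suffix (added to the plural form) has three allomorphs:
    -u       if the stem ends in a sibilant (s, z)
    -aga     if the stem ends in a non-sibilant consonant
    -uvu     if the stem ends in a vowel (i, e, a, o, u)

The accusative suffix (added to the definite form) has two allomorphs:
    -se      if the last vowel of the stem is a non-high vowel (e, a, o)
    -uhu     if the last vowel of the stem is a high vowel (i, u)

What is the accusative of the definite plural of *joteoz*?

joteozpiuvuuhu

The final consonant of *joteoz* is /z/, which is non-nasal, so the plural suffix is -pi, giving *joteozpi*.
The plural form *joteozpi* — final sound /i/ (a vowel) → -uvu → *joteozpiuvu*.
The definite form *joteozpiuvu* — last vowel /u/ (a high vowel) → -uhu → *joteozpiuvuuhu*.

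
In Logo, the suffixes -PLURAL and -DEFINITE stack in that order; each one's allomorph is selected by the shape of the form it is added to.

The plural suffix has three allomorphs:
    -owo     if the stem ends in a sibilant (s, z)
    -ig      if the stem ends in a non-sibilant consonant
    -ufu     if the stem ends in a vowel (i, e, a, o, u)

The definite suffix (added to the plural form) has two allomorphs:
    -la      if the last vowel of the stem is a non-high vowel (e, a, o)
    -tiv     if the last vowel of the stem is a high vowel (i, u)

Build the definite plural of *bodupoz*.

bodupozowola

*bodupoz* — final sound /z/ (a sibilant) → -owo → *bodupozowo*.
The plural form *bodupozowo* — last vowel /o/ (a non-high vowel) → -la → *bodupozowola*.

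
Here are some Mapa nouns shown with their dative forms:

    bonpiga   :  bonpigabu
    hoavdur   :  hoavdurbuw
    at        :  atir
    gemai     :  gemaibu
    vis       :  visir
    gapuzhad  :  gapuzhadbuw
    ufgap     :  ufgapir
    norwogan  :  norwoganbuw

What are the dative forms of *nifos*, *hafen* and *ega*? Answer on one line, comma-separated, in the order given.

Looking at the final sound of each stem: -ir when the stem ends in a voiceless consonant (*at*, *vis*, *ufgap*); -buw when the stem ends in a voiced consonant (*hoavdur*, *gapuzhad*, *norwogan*); -bu when the stem ends in a vowel (*bonpiga*, *gemai*).
The final sound of *nifos* is /s/, which is a voiceless consonant, so the suffix is -ir, giving *nifosir*.
*hafen* — final sound /n/ (a voiced consonant) → -buw → *hafenbuw*.
Since the final sound of *ega* is /a/ (a vowel), it takes -bu, giving *egabu*.

nifosir, hafenbuw, egabu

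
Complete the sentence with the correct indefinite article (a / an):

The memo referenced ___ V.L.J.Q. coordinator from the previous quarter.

a

The indefinite article is chosen by the initial *sound* of the following word, not its spelling.
The initialism *V.L.J.Q.* is read letter by letter; the first letter, V, is pronounced /viː/, which begins with a consonant sound.
So the article is *a*: The memo referenced a V.L.J.Q. coordinator from the previous quarter.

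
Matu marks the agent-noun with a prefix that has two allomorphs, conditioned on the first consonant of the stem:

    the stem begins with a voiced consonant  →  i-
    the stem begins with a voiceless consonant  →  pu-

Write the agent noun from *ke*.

*ke*: first consonant = /k/, voiceless → pu- → *puke*.

puke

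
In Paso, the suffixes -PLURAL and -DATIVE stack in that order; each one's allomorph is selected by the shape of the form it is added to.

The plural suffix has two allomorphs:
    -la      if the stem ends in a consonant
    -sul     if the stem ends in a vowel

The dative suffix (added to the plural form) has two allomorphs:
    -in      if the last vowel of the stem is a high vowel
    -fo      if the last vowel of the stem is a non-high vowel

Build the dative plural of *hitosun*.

*hitosun*: final sound = /n/, a consonant → -la → *hitosunla*.
Since the last vowel of the plural form *hitosunla* is /a/ (a non-high vowel), it takes -fo, giving *hitosunlafo*.

hitosunlafo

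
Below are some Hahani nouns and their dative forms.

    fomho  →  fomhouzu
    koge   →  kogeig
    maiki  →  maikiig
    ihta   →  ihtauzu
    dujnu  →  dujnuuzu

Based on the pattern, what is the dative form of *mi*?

miig

Looking at the last vowel of each stem: -ig when the last vowel of the stem is a front vowel (*koge*, *maiki*); -uzu when the last vowel of the stem is a back vowel (*fomho*, *ihta*, *dujnu*).
The last vowel of *mi* is /i/, which is a front vowel, so the suffix is -ig, giving *miig*.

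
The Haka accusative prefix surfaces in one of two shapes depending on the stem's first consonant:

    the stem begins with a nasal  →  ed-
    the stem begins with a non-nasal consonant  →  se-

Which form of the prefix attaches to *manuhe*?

ed-

*manuhe*: first consonant = /m/, a nasal → ed-.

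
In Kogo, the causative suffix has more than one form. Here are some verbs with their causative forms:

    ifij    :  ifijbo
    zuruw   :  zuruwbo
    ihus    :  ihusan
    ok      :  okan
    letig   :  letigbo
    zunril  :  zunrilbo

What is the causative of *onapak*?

onapakan

The pattern is voicing of the final consonant: -an when the stem ends in a voiceless consonant (*ihus*, *ok*); -bo when the stem ends in a voiced consonant (*ifij*, *zuruw*, *letig*, *zunril*).
The final consonant of *onapak* is /k/, which is voiceless, so the suffix is -an, giving *onapakan*.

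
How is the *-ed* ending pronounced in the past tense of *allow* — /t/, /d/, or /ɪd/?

The stem *allow* ends in a voiced sound other than /d/.
The -ed suffix is realized as /ɪd/ after /t, d/; as /t/ after other voiceless consonants; and as /d/ after other voiced sounds.
So -ed on *allow* is pronounced /d/.

/d/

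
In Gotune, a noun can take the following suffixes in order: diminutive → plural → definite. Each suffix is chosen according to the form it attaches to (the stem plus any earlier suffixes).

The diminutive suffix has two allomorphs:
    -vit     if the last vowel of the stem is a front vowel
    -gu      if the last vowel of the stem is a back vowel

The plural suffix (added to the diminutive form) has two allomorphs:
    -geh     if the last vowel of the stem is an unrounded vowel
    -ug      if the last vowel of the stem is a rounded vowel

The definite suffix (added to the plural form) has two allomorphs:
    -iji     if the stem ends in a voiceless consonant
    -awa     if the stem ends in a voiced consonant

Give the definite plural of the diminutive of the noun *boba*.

Since the last vowel of *boba* is /a/ (a back vowel), it takes -gu, giving *bobagu*.
The last vowel of the diminutive form *bobagu* is /u/, which is a rounded vowel, so the plural suffix is -ug, giving *bobaguug*.
The plural form *bobaguug* — final consonant /g/ (voiced) → -awa → *bobaguugawa*.

bobaguugawa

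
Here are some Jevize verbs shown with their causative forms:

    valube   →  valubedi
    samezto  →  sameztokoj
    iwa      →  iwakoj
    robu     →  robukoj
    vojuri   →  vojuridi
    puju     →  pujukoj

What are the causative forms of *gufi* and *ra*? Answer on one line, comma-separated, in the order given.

gufidi, rakoj

The alternation tracks the last vowel of the stem — -di when the last vowel of the stem is a front vowel (*valube*, *vojuri*); -koj when the last vowel of the stem is a back vowel (*samezto*, *iwa*, *robu*, *puju*).
*gufi*: last vowel = /i/, a front vowel → -di → *gufidi*.
The last vowel of *ra* is /a/, which is a back vowel, so the suffix is -koj, giving *rakoj*.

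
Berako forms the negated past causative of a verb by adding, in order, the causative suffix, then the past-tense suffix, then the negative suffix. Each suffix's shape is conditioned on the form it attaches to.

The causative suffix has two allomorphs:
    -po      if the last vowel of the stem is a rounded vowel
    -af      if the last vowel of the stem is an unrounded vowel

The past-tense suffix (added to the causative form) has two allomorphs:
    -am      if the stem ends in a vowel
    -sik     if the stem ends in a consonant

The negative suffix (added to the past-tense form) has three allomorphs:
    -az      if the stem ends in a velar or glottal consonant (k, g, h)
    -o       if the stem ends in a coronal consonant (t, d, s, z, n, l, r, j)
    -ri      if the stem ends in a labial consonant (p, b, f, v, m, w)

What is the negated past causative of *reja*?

rejaafsikaz

*reja*: last vowel = /a/, an unrounded vowel → -af → *rejaaf*.
The causative form *rejaaf* — final sound /f/ (a consonant) → -sik → *rejaafsik*.
Since the final consonant of the past-tense form *rejaafsik* is /k/ (velar/glottal), it takes -az, giving *rejaafsikaz*.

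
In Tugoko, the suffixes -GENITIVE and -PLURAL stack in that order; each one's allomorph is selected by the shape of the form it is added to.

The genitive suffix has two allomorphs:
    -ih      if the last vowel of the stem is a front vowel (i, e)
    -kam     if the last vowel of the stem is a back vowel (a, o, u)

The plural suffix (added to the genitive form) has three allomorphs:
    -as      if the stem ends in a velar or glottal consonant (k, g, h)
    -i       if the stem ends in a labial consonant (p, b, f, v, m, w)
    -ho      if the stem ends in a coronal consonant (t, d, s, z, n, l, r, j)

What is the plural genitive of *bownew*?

bownewihas

*bownew* — last vowel /e/ (a front vowel) → -ih → *bownewih*.
Since the final consonant of the genitive form *bownewih* is /h/ (velar/glottal), it takes -as, giving *bownewihas*.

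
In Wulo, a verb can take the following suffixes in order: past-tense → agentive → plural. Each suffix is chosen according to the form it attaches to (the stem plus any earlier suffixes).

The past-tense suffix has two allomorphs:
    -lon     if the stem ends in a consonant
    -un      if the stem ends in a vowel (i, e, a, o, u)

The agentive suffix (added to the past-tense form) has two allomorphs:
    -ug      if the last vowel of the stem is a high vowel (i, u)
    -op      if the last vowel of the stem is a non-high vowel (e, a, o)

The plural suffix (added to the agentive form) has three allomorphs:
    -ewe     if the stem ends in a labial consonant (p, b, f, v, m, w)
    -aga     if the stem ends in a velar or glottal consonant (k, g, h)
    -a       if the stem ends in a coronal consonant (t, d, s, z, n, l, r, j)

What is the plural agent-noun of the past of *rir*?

rirlonopewe

*rir* — final sound /r/ (a consonant) → -lon → *rirlon*.
The last vowel of the past-tense form *rirlon* is /o/, which is a non-high vowel, so the agentive suffix is -op, giving *rirlonop*.
Since the final consonant of the agentive form *rirlonop* is /p/ (labial), it takes -ewe, giving *rirlonopewe*.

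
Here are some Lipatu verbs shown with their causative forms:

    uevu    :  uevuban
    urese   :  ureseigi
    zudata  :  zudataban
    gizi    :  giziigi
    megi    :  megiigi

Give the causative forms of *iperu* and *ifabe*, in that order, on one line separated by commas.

The pattern is front/back vowel harmony: -igi when the last vowel of the stem is a front vowel (*urese*, *gizi*, *megi*); -ban when the last vowel of the stem is a back vowel (*uevu*, *zudata*).
Since the last vowel of *iperu* is /u/ (a back vowel), it takes -ban, giving *iperuban*.
Since the last vowel of *ifabe* is /e/ (a front vowel), it takes -igi, giving *ifabeigi*.

iperuban, ifabeigi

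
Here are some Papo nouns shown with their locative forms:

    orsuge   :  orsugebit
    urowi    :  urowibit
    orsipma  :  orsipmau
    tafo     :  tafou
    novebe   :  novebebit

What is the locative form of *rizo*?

rizou

The alternation tracks the last vowel of the stem — -bit when the last vowel of the stem is a front vowel (*orsuge*, *urowi*, *novebe*); -u when the last vowel of the stem is a back vowel (*orsipma*, *tafo*).
*rizo* — last vowel /o/ (a back vowel) → -u → *rizou*.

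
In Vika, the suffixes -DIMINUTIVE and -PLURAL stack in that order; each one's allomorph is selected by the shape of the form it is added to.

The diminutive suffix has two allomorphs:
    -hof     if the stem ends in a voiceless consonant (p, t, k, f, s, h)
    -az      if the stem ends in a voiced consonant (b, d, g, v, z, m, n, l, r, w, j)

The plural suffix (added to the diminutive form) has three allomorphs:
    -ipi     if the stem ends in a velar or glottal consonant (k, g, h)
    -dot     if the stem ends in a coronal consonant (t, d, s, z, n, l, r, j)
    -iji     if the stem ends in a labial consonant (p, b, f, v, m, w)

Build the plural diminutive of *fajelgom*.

*fajelgom*: final consonant = /m/, voiced → -az → *fajelgomaz*.
The final consonant of the diminutive form *fajelgomaz* is /z/, which is coronal, so the plural suffix is -dot, giving *fajelgomazdot*.

fajelgomazdot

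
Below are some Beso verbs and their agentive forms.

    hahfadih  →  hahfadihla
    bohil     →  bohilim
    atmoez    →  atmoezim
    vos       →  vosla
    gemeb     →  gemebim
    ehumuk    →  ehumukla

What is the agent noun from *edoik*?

edoikla

The alternation tracks the final consonant of the stem — -la when the stem ends in a voiceless consonant (*hahfadih*, *vos*, *ehumuk*); -im when the stem ends in a voiced consonant (*bohil*, *atmoez*, *gemeb*).
*edoik*: final consonant = /k/, voiceless → -la → *edoikla*.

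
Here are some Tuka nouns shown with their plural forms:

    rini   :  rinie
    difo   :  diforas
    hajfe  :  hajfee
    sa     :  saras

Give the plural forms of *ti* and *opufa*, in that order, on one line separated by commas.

tie, opufaras

The alternation tracks the last vowel of the stem — -e when the last vowel of the stem is a front vowel (*rini*, *hajfe*); -ras when the last vowel of the stem is a back vowel (*difo*, *sa*).
The last vowel of *ti* is /i/, which is a front vowel, so the suffix is -e, giving *tie*.
*opufa* — last vowel /a/ (a back vowel) → -ras → *opufaras*.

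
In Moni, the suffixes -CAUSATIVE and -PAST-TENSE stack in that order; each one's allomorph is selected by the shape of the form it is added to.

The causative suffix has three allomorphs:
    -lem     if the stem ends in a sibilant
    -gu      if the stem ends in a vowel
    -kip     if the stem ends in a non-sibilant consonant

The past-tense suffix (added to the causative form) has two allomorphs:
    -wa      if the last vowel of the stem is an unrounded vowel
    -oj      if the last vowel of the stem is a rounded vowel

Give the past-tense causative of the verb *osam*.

osamkipwa

Since the final sound of *osam* is /m/ (a non-sibilant consonant), it takes -kip, giving *osamkip*.
The last vowel of the causative form *osamkip* is /i/, which is an unrounded vowel, so the past-tense suffix is -wa, giving *osamkipwa*.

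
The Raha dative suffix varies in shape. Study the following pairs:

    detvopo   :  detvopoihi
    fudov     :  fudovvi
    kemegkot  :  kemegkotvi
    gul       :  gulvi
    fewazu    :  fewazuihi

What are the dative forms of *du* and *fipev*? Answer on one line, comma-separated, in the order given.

The alternation tracks the final sound of the stem — -vi when the stem ends in a consonant (*fudov*, *kemegkot*, *gul*); -ihi when the stem ends in a vowel (*detvopo*, *fewazu*).
*du* — final sound /u/ (a vowel) → -ihi → *duihi*.
Since the final sound of *fipev* is /v/ (a consonant), it takes -vi, giving *fipevvi*.

duihi, fipevvi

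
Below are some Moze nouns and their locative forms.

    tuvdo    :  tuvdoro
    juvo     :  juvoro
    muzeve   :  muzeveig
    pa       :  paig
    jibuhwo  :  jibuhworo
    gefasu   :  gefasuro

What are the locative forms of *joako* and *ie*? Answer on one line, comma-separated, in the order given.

joakoro, ieig

The alternation tracks the last vowel of the stem — -ro when the last vowel of the stem is a rounded vowel (*tuvdo*, *juvo*, *jibuhwo*, *gefasu*); -ig when the last vowel of the stem is an unrounded vowel (*muzeve*, *pa*).
Since the last vowel of *joako* is /o/ (a rounded vowel), it takes -ro, giving *joakoro*.
*ie*: last vowel = /e/, an unrounded vowel → -ig → *ieig*.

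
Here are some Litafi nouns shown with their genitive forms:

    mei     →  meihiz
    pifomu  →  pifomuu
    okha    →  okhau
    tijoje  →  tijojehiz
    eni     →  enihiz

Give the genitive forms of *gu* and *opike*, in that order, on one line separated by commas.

guu, opikehiz

Looking at the last vowel of each stem: -hiz when the last vowel of the stem is a front vowel (*mei*, *tijoje*, *eni*); -u when the last vowel of the stem is a back vowel (*pifomu*, *okha*).
Since the last vowel of *gu* is /u/ (a back vowel), it takes -u, giving *guu*.
*opike* — last vowel /e/ (a front vowel) → -hiz → *opikehiz*.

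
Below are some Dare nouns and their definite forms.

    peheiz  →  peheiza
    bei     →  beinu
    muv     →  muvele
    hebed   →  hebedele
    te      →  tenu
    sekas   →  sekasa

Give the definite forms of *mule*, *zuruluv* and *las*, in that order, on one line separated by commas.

mulenu, zuruluvele, lasa

The suffix is conditioned by the final sound: -a when the stem ends in a sibilant (*peheiz*, *sekas*); -ele when the stem ends in a non-sibilant consonant (*muv*, *hebed*); -nu when the stem ends in a vowel (*bei*, *te*).
*mule*: final sound = /e/, a vowel → -nu → *mulenu*.
The final sound of *zuruluv* is /v/, which is a non-sibilant consonant, so the suffix is -ele, giving *zuruluvele*.
*las* — final sound /s/ (a sibilant) → -a → *lasa*.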